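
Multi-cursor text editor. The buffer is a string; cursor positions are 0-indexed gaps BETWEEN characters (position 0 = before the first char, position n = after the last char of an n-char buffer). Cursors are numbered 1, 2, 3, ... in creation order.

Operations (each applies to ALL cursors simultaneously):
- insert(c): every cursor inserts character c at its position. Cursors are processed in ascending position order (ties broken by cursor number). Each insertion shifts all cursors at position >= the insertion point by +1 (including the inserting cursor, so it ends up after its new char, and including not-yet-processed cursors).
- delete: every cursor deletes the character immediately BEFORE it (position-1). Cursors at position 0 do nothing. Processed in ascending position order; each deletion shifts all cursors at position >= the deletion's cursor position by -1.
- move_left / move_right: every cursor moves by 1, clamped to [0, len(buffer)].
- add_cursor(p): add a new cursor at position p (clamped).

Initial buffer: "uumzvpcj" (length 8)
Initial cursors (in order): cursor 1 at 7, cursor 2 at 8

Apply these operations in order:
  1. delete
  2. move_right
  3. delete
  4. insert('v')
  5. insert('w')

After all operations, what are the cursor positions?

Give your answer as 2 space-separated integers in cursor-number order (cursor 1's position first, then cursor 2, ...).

After op 1 (delete): buffer="uumzvp" (len 6), cursors c1@6 c2@6, authorship ......
After op 2 (move_right): buffer="uumzvp" (len 6), cursors c1@6 c2@6, authorship ......
After op 3 (delete): buffer="uumz" (len 4), cursors c1@4 c2@4, authorship ....
After op 4 (insert('v')): buffer="uumzvv" (len 6), cursors c1@6 c2@6, authorship ....12
After op 5 (insert('w')): buffer="uumzvvww" (len 8), cursors c1@8 c2@8, authorship ....1212

Answer: 8 8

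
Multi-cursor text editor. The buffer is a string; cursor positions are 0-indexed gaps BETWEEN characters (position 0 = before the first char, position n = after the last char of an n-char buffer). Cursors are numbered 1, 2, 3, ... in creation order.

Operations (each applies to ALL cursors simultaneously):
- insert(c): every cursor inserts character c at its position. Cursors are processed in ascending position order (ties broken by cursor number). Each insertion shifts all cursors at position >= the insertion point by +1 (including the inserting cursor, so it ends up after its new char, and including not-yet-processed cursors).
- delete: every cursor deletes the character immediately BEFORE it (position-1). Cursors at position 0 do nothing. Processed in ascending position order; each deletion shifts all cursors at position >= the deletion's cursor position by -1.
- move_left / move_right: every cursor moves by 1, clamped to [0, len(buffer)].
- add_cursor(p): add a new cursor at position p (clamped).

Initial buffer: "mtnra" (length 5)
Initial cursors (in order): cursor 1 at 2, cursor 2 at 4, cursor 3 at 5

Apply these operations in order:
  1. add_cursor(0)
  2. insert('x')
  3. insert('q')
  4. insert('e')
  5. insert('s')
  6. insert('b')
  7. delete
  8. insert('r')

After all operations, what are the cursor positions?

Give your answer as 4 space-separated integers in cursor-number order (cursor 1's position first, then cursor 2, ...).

After op 1 (add_cursor(0)): buffer="mtnra" (len 5), cursors c4@0 c1@2 c2@4 c3@5, authorship .....
After op 2 (insert('x')): buffer="xmtxnrxax" (len 9), cursors c4@1 c1@4 c2@7 c3@9, authorship 4..1..2.3
After op 3 (insert('q')): buffer="xqmtxqnrxqaxq" (len 13), cursors c4@2 c1@6 c2@10 c3@13, authorship 44..11..22.33
After op 4 (insert('e')): buffer="xqemtxqenrxqeaxqe" (len 17), cursors c4@3 c1@8 c2@13 c3@17, authorship 444..111..222.333
After op 5 (insert('s')): buffer="xqesmtxqesnrxqesaxqes" (len 21), cursors c4@4 c1@10 c2@16 c3@21, authorship 4444..1111..2222.3333
After op 6 (insert('b')): buffer="xqesbmtxqesbnrxqesbaxqesb" (len 25), cursors c4@5 c1@12 c2@19 c3@25, authorship 44444..11111..22222.33333
After op 7 (delete): buffer="xqesmtxqesnrxqesaxqes" (len 21), cursors c4@4 c1@10 c2@16 c3@21, authorship 4444..1111..2222.3333
After op 8 (insert('r')): buffer="xqesrmtxqesrnrxqesraxqesr" (len 25), cursors c4@5 c1@12 c2@19 c3@25, authorship 44444..11111..22222.33333

Answer: 12 19 25 5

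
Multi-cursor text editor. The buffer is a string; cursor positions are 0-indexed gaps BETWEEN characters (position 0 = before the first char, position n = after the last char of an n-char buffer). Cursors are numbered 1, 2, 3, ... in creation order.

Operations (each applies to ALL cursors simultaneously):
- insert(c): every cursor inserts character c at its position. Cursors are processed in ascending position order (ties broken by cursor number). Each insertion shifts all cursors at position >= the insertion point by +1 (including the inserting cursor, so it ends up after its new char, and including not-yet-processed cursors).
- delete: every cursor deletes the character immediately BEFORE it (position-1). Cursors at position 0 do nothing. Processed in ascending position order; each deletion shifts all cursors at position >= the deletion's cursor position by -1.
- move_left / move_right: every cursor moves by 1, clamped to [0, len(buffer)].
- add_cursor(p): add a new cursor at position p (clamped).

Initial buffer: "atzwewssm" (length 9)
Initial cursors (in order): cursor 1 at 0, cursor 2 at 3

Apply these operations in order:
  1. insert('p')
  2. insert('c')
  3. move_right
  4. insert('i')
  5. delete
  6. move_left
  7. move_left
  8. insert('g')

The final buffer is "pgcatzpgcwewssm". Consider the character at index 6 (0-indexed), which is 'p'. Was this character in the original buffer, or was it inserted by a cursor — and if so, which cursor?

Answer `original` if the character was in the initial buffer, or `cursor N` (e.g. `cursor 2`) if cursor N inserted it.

After op 1 (insert('p')): buffer="patzpwewssm" (len 11), cursors c1@1 c2@5, authorship 1...2......
After op 2 (insert('c')): buffer="pcatzpcwewssm" (len 13), cursors c1@2 c2@7, authorship 11...22......
After op 3 (move_right): buffer="pcatzpcwewssm" (len 13), cursors c1@3 c2@8, authorship 11...22......
After op 4 (insert('i')): buffer="pcaitzpcwiewssm" (len 15), cursors c1@4 c2@10, authorship 11.1..22.2.....
After op 5 (delete): buffer="pcatzpcwewssm" (len 13), cursors c1@3 c2@8, authorship 11...22......
After op 6 (move_left): buffer="pcatzpcwewssm" (len 13), cursors c1@2 c2@7, authorship 11...22......
After op 7 (move_left): buffer="pcatzpcwewssm" (len 13), cursors c1@1 c2@6, authorship 11...22......
After op 8 (insert('g')): buffer="pgcatzpgcwewssm" (len 15), cursors c1@2 c2@8, authorship 111...222......
Authorship (.=original, N=cursor N): 1 1 1 . . . 2 2 2 . . . . . .
Index 6: author = 2

Answer: cursor 2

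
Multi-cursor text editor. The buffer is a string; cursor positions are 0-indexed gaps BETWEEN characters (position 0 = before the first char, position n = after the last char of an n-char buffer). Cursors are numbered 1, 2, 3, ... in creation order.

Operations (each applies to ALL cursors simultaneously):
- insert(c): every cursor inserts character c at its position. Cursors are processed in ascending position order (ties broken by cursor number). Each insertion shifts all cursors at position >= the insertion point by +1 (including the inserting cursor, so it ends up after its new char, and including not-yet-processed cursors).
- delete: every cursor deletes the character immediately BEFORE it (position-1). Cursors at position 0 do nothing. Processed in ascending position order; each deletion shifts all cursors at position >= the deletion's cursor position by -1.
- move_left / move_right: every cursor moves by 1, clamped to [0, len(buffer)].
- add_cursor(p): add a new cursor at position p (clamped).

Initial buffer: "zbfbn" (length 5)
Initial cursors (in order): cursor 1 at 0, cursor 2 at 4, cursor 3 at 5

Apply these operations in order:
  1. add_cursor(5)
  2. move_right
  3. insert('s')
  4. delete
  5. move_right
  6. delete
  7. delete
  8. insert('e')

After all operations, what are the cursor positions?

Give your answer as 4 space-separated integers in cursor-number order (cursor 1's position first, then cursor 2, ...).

Answer: 4 4 4 4

Derivation:
After op 1 (add_cursor(5)): buffer="zbfbn" (len 5), cursors c1@0 c2@4 c3@5 c4@5, authorship .....
After op 2 (move_right): buffer="zbfbn" (len 5), cursors c1@1 c2@5 c3@5 c4@5, authorship .....
After op 3 (insert('s')): buffer="zsbfbnsss" (len 9), cursors c1@2 c2@9 c3@9 c4@9, authorship .1....234
After op 4 (delete): buffer="zbfbn" (len 5), cursors c1@1 c2@5 c3@5 c4@5, authorship .....
After op 5 (move_right): buffer="zbfbn" (len 5), cursors c1@2 c2@5 c3@5 c4@5, authorship .....
After op 6 (delete): buffer="z" (len 1), cursors c1@1 c2@1 c3@1 c4@1, authorship .
After op 7 (delete): buffer="" (len 0), cursors c1@0 c2@0 c3@0 c4@0, authorship 
After op 8 (insert('e')): buffer="eeee" (len 4), cursors c1@4 c2@4 c3@4 c4@4, authorship 1234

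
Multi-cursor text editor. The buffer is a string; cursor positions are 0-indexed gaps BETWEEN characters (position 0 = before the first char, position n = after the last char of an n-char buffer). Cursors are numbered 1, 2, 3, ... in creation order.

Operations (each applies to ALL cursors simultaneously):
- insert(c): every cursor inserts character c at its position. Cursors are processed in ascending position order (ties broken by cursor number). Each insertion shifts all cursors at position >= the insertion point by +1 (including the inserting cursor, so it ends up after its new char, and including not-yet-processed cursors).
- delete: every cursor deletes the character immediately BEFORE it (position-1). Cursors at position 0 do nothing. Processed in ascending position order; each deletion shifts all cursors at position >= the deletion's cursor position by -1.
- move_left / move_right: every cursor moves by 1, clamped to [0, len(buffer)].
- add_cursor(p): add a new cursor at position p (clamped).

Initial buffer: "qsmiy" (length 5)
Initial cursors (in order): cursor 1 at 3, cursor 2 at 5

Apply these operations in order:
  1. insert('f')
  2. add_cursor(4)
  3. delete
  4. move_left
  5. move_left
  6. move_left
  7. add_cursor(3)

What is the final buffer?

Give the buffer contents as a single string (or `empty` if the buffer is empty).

After op 1 (insert('f')): buffer="qsmfiyf" (len 7), cursors c1@4 c2@7, authorship ...1..2
After op 2 (add_cursor(4)): buffer="qsmfiyf" (len 7), cursors c1@4 c3@4 c2@7, authorship ...1..2
After op 3 (delete): buffer="qsiy" (len 4), cursors c1@2 c3@2 c2@4, authorship ....
After op 4 (move_left): buffer="qsiy" (len 4), cursors c1@1 c3@1 c2@3, authorship ....
After op 5 (move_left): buffer="qsiy" (len 4), cursors c1@0 c3@0 c2@2, authorship ....
After op 6 (move_left): buffer="qsiy" (len 4), cursors c1@0 c3@0 c2@1, authorship ....
After op 7 (add_cursor(3)): buffer="qsiy" (len 4), cursors c1@0 c3@0 c2@1 c4@3, authorship ....

Answer: qsiy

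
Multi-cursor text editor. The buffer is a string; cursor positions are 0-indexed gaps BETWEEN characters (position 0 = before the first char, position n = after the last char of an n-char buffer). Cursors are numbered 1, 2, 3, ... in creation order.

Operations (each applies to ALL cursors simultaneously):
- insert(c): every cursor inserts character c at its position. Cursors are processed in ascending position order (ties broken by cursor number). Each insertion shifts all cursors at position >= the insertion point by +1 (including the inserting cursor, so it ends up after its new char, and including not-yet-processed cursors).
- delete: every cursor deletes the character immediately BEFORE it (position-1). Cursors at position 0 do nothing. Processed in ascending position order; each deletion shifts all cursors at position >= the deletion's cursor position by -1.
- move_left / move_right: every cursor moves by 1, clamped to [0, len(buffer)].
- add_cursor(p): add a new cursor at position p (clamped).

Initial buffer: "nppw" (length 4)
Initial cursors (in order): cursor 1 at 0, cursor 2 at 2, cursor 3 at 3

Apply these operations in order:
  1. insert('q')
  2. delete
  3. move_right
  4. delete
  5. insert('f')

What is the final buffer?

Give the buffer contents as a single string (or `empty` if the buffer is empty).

Answer: fpff

Derivation:
After op 1 (insert('q')): buffer="qnpqpqw" (len 7), cursors c1@1 c2@4 c3@6, authorship 1..2.3.
After op 2 (delete): buffer="nppw" (len 4), cursors c1@0 c2@2 c3@3, authorship ....
After op 3 (move_right): buffer="nppw" (len 4), cursors c1@1 c2@3 c3@4, authorship ....
After op 4 (delete): buffer="p" (len 1), cursors c1@0 c2@1 c3@1, authorship .
After op 5 (insert('f')): buffer="fpff" (len 4), cursors c1@1 c2@4 c3@4, authorship 1.23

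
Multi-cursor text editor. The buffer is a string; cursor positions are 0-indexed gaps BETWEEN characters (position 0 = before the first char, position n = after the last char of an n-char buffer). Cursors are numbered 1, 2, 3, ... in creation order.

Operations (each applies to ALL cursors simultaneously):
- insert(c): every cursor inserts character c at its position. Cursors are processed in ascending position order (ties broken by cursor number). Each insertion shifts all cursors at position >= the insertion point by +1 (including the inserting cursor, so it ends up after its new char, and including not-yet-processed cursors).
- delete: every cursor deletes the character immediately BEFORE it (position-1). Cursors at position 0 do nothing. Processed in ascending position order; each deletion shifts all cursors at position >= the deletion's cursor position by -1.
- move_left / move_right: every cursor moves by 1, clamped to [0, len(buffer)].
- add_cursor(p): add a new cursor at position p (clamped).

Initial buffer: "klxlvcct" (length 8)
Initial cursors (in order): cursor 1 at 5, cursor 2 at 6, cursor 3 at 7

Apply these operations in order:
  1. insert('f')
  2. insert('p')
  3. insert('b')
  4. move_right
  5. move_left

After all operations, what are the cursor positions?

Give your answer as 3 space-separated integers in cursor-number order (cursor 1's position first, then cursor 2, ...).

After op 1 (insert('f')): buffer="klxlvfcfcft" (len 11), cursors c1@6 c2@8 c3@10, authorship .....1.2.3.
After op 2 (insert('p')): buffer="klxlvfpcfpcfpt" (len 14), cursors c1@7 c2@10 c3@13, authorship .....11.22.33.
After op 3 (insert('b')): buffer="klxlvfpbcfpbcfpbt" (len 17), cursors c1@8 c2@12 c3@16, authorship .....111.222.333.
After op 4 (move_right): buffer="klxlvfpbcfpbcfpbt" (len 17), cursors c1@9 c2@13 c3@17, authorship .....111.222.333.
After op 5 (move_left): buffer="klxlvfpbcfpbcfpbt" (len 17), cursors c1@8 c2@12 c3@16, authorship .....111.222.333.

Answer: 8 12 16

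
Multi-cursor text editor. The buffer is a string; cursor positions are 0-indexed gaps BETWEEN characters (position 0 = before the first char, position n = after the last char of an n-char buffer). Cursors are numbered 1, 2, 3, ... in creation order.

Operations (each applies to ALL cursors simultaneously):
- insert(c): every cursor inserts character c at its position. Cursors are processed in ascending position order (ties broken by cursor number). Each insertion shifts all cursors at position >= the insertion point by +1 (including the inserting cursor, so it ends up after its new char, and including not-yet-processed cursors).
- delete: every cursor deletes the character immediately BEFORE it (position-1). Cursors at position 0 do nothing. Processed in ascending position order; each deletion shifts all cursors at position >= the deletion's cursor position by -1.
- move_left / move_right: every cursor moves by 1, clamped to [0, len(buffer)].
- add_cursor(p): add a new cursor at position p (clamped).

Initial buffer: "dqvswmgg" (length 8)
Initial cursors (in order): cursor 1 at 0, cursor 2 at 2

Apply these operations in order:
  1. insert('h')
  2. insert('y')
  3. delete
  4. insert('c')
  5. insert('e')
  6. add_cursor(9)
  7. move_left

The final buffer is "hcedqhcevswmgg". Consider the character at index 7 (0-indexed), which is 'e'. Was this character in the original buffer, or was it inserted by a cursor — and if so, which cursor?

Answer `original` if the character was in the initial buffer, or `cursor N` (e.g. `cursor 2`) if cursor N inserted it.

After op 1 (insert('h')): buffer="hdqhvswmgg" (len 10), cursors c1@1 c2@4, authorship 1..2......
After op 2 (insert('y')): buffer="hydqhyvswmgg" (len 12), cursors c1@2 c2@6, authorship 11..22......
After op 3 (delete): buffer="hdqhvswmgg" (len 10), cursors c1@1 c2@4, authorship 1..2......
After op 4 (insert('c')): buffer="hcdqhcvswmgg" (len 12), cursors c1@2 c2@6, authorship 11..22......
After op 5 (insert('e')): buffer="hcedqhcevswmgg" (len 14), cursors c1@3 c2@8, authorship 111..222......
After op 6 (add_cursor(9)): buffer="hcedqhcevswmgg" (len 14), cursors c1@3 c2@8 c3@9, authorship 111..222......
After op 7 (move_left): buffer="hcedqhcevswmgg" (len 14), cursors c1@2 c2@7 c3@8, authorship 111..222......
Authorship (.=original, N=cursor N): 1 1 1 . . 2 2 2 . . . . . .
Index 7: author = 2

Answer: cursor 2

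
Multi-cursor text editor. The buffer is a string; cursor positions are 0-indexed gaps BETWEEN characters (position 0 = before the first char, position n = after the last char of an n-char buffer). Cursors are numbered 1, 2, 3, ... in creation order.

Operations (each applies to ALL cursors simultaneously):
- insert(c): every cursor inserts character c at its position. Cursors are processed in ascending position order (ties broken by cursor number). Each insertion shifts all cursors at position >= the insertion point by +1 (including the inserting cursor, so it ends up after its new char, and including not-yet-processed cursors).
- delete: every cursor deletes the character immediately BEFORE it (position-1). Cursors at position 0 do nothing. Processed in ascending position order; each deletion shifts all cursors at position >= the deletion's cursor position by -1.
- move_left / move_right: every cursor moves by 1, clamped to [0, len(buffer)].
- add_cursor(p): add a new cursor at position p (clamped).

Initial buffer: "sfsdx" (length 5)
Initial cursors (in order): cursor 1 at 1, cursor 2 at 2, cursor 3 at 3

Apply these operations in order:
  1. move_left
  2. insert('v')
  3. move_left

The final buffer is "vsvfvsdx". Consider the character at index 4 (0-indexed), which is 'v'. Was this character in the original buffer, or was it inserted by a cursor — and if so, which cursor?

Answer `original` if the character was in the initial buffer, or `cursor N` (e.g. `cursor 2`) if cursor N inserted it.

Answer: cursor 3

Derivation:
After op 1 (move_left): buffer="sfsdx" (len 5), cursors c1@0 c2@1 c3@2, authorship .....
After op 2 (insert('v')): buffer="vsvfvsdx" (len 8), cursors c1@1 c2@3 c3@5, authorship 1.2.3...
After op 3 (move_left): buffer="vsvfvsdx" (len 8), cursors c1@0 c2@2 c3@4, authorship 1.2.3...
Authorship (.=original, N=cursor N): 1 . 2 . 3 . . .
Index 4: author = 3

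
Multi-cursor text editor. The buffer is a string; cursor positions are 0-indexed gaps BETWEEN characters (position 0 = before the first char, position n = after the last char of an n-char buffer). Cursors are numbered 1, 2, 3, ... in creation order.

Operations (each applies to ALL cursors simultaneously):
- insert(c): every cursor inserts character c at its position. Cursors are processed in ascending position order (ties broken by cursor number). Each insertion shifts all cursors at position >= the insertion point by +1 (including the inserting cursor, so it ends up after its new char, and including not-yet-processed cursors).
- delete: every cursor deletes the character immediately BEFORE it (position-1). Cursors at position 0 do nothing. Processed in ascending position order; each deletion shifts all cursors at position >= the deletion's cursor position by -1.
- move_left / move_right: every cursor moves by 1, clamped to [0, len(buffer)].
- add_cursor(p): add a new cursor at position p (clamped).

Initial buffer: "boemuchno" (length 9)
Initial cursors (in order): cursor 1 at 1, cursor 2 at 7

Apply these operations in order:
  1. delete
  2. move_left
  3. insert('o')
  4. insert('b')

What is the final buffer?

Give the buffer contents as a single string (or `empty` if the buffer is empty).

Answer: oboemuobcno

Derivation:
After op 1 (delete): buffer="oemucno" (len 7), cursors c1@0 c2@5, authorship .......
After op 2 (move_left): buffer="oemucno" (len 7), cursors c1@0 c2@4, authorship .......
After op 3 (insert('o')): buffer="ooemuocno" (len 9), cursors c1@1 c2@6, authorship 1....2...
After op 4 (insert('b')): buffer="oboemuobcno" (len 11), cursors c1@2 c2@8, authorship 11....22...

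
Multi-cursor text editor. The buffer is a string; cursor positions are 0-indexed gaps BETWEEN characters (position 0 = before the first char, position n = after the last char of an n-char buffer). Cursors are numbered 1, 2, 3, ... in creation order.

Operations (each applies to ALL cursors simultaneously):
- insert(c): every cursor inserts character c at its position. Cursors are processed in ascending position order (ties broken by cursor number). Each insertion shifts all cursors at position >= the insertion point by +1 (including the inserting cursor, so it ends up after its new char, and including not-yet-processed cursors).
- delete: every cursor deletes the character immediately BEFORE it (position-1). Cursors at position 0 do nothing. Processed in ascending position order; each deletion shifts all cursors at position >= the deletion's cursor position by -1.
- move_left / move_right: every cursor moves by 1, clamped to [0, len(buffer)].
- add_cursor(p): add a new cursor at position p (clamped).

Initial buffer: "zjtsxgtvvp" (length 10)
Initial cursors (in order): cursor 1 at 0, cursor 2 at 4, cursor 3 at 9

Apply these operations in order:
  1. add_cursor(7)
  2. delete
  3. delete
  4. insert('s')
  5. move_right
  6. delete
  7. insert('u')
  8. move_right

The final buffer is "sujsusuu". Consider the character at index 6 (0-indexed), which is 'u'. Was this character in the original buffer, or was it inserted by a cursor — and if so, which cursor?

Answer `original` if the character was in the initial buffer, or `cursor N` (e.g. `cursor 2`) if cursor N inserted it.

Answer: cursor 3

Derivation:
After op 1 (add_cursor(7)): buffer="zjtsxgtvvp" (len 10), cursors c1@0 c2@4 c4@7 c3@9, authorship ..........
After op 2 (delete): buffer="zjtxgvp" (len 7), cursors c1@0 c2@3 c4@5 c3@6, authorship .......
After op 3 (delete): buffer="zjxp" (len 4), cursors c1@0 c2@2 c3@3 c4@3, authorship ....
After op 4 (insert('s')): buffer="szjsxssp" (len 8), cursors c1@1 c2@4 c3@7 c4@7, authorship 1..2.34.
After op 5 (move_right): buffer="szjsxssp" (len 8), cursors c1@2 c2@5 c3@8 c4@8, authorship 1..2.34.
After op 6 (delete): buffer="sjss" (len 4), cursors c1@1 c2@3 c3@4 c4@4, authorship 1.23
After op 7 (insert('u')): buffer="sujsusuu" (len 8), cursors c1@2 c2@5 c3@8 c4@8, authorship 11.22334
After op 8 (move_right): buffer="sujsusuu" (len 8), cursors c1@3 c2@6 c3@8 c4@8, authorship 11.22334
Authorship (.=original, N=cursor N): 1 1 . 2 2 3 3 4
Index 6: author = 3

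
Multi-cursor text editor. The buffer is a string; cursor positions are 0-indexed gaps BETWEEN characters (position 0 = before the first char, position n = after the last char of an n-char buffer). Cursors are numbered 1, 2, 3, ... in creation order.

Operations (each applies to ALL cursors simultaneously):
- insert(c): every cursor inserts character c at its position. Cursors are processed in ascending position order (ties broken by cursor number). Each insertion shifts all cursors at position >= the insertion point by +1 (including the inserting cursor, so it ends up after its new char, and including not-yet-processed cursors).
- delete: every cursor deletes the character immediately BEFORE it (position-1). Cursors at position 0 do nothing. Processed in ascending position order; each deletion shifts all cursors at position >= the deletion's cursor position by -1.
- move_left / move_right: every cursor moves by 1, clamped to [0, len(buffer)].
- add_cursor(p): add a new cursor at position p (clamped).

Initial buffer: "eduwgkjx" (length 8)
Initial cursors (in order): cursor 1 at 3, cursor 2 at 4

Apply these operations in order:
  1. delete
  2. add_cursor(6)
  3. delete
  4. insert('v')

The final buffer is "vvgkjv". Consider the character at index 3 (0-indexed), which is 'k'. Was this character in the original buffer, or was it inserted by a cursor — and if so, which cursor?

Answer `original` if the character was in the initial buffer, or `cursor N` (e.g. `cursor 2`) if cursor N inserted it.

Answer: original

Derivation:
After op 1 (delete): buffer="edgkjx" (len 6), cursors c1@2 c2@2, authorship ......
After op 2 (add_cursor(6)): buffer="edgkjx" (len 6), cursors c1@2 c2@2 c3@6, authorship ......
After op 3 (delete): buffer="gkj" (len 3), cursors c1@0 c2@0 c3@3, authorship ...
After op 4 (insert('v')): buffer="vvgkjv" (len 6), cursors c1@2 c2@2 c3@6, authorship 12...3
Authorship (.=original, N=cursor N): 1 2 . . . 3
Index 3: author = original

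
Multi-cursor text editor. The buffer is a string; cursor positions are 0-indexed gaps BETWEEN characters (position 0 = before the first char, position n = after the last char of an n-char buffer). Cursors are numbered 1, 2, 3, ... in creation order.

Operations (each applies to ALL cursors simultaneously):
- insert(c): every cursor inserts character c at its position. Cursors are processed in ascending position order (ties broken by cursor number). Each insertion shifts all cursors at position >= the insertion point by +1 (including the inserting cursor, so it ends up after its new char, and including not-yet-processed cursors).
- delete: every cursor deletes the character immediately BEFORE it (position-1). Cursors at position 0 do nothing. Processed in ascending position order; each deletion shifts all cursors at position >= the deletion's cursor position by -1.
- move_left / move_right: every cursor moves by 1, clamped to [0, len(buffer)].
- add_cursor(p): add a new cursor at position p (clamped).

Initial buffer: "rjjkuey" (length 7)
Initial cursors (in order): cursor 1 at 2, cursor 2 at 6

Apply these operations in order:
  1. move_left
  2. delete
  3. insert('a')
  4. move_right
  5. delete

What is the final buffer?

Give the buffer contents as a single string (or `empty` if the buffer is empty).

Answer: ajkay

Derivation:
After op 1 (move_left): buffer="rjjkuey" (len 7), cursors c1@1 c2@5, authorship .......
After op 2 (delete): buffer="jjkey" (len 5), cursors c1@0 c2@3, authorship .....
After op 3 (insert('a')): buffer="ajjkaey" (len 7), cursors c1@1 c2@5, authorship 1...2..
After op 4 (move_right): buffer="ajjkaey" (len 7), cursors c1@2 c2@6, authorship 1...2..
After op 5 (delete): buffer="ajkay" (len 5), cursors c1@1 c2@4, authorship 1..2.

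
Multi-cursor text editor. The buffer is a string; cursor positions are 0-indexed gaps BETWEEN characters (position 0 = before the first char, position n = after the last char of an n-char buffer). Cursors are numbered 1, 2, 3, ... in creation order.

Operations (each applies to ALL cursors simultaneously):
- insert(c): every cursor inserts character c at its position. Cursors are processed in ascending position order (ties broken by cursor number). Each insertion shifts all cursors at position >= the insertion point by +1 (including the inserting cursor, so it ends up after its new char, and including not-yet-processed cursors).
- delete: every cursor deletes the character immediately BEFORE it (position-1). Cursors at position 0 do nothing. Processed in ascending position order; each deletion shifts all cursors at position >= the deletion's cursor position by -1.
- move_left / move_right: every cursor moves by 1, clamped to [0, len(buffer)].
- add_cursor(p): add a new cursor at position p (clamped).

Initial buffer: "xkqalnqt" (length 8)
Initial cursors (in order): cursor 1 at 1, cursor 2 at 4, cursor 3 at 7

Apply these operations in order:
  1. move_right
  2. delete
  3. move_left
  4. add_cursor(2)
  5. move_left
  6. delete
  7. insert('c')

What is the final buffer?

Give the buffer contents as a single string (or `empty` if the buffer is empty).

After op 1 (move_right): buffer="xkqalnqt" (len 8), cursors c1@2 c2@5 c3@8, authorship ........
After op 2 (delete): buffer="xqanq" (len 5), cursors c1@1 c2@3 c3@5, authorship .....
After op 3 (move_left): buffer="xqanq" (len 5), cursors c1@0 c2@2 c3@4, authorship .....
After op 4 (add_cursor(2)): buffer="xqanq" (len 5), cursors c1@0 c2@2 c4@2 c3@4, authorship .....
After op 5 (move_left): buffer="xqanq" (len 5), cursors c1@0 c2@1 c4@1 c3@3, authorship .....
After op 6 (delete): buffer="qnq" (len 3), cursors c1@0 c2@0 c4@0 c3@1, authorship ...
After op 7 (insert('c')): buffer="cccqcnq" (len 7), cursors c1@3 c2@3 c4@3 c3@5, authorship 124.3..

Answer: cccqcnq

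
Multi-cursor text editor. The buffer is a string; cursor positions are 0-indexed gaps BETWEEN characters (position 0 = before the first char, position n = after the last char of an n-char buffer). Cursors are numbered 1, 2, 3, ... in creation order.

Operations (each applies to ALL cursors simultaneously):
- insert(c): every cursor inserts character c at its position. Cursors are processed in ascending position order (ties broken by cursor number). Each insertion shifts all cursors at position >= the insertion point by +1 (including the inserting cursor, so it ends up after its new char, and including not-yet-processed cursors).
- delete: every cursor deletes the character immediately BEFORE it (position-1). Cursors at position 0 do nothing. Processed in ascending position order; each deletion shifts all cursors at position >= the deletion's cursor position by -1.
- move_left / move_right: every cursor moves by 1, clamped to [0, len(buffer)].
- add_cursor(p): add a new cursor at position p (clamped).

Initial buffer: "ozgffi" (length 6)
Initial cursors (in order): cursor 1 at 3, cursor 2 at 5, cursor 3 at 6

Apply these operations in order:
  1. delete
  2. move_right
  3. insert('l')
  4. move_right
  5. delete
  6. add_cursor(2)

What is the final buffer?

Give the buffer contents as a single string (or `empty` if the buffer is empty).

Answer: ozf

Derivation:
After op 1 (delete): buffer="ozf" (len 3), cursors c1@2 c2@3 c3@3, authorship ...
After op 2 (move_right): buffer="ozf" (len 3), cursors c1@3 c2@3 c3@3, authorship ...
After op 3 (insert('l')): buffer="ozflll" (len 6), cursors c1@6 c2@6 c3@6, authorship ...123
After op 4 (move_right): buffer="ozflll" (len 6), cursors c1@6 c2@6 c3@6, authorship ...123
After op 5 (delete): buffer="ozf" (len 3), cursors c1@3 c2@3 c3@3, authorship ...
After op 6 (add_cursor(2)): buffer="ozf" (len 3), cursors c4@2 c1@3 c2@3 c3@3, authorship ...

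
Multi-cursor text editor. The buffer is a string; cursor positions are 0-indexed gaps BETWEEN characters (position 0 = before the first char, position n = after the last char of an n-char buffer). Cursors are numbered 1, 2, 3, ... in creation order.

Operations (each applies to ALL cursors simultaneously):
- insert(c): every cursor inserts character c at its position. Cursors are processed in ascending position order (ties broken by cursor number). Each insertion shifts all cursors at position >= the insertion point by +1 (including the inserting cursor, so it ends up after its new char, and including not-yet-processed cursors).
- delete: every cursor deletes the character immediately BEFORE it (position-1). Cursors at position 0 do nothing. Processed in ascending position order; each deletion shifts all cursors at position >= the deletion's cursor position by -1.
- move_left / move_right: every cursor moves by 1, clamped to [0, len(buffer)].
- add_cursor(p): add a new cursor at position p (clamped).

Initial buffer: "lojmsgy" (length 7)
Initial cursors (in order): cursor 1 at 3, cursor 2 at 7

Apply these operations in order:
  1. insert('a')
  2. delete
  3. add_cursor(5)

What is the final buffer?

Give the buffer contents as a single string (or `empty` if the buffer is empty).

After op 1 (insert('a')): buffer="lojamsgya" (len 9), cursors c1@4 c2@9, authorship ...1....2
After op 2 (delete): buffer="lojmsgy" (len 7), cursors c1@3 c2@7, authorship .......
After op 3 (add_cursor(5)): buffer="lojmsgy" (len 7), cursors c1@3 c3@5 c2@7, authorship .......

Answer: lojmsgy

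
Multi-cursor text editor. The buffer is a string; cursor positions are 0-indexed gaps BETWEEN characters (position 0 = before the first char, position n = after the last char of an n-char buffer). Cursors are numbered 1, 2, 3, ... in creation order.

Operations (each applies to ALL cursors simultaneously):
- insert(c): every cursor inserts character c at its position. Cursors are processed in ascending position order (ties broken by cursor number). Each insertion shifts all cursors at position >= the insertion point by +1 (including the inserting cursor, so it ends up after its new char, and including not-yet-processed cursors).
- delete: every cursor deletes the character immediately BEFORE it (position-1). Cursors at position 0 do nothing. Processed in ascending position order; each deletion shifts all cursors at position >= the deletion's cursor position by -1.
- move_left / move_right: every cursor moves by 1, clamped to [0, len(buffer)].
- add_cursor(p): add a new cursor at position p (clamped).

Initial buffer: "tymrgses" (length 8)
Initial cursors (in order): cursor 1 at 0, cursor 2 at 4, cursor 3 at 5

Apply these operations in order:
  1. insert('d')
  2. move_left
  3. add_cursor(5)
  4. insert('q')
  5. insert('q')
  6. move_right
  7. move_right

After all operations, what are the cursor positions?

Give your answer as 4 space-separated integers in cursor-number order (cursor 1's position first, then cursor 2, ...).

Answer: 4 13 17 13

Derivation:
After op 1 (insert('d')): buffer="dtymrdgdses" (len 11), cursors c1@1 c2@6 c3@8, authorship 1....2.3...
After op 2 (move_left): buffer="dtymrdgdses" (len 11), cursors c1@0 c2@5 c3@7, authorship 1....2.3...
After op 3 (add_cursor(5)): buffer="dtymrdgdses" (len 11), cursors c1@0 c2@5 c4@5 c3@7, authorship 1....2.3...
After op 4 (insert('q')): buffer="qdtymrqqdgqdses" (len 15), cursors c1@1 c2@8 c4@8 c3@11, authorship 11....242.33...
After op 5 (insert('q')): buffer="qqdtymrqqqqdgqqdses" (len 19), cursors c1@2 c2@11 c4@11 c3@15, authorship 111....24242.333...
After op 6 (move_right): buffer="qqdtymrqqqqdgqqdses" (len 19), cursors c1@3 c2@12 c4@12 c3@16, authorship 111....24242.333...
After op 7 (move_right): buffer="qqdtymrqqqqdgqqdses" (len 19), cursors c1@4 c2@13 c4@13 c3@17, authorship 111....24242.333...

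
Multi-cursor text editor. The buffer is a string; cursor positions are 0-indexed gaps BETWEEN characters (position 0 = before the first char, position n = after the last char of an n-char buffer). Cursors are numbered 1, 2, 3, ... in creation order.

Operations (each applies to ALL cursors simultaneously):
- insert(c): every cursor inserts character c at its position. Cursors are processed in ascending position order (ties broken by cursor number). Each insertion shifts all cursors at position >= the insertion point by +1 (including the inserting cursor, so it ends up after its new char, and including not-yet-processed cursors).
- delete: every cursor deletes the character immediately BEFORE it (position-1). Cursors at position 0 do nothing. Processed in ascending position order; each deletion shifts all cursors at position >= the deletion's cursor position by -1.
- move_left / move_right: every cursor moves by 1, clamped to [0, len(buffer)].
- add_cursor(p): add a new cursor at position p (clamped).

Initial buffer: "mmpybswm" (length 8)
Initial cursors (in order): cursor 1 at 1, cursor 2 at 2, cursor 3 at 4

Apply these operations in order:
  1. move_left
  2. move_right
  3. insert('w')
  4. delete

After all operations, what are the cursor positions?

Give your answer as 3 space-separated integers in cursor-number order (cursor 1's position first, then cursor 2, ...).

Answer: 1 2 4

Derivation:
After op 1 (move_left): buffer="mmpybswm" (len 8), cursors c1@0 c2@1 c3@3, authorship ........
After op 2 (move_right): buffer="mmpybswm" (len 8), cursors c1@1 c2@2 c3@4, authorship ........
After op 3 (insert('w')): buffer="mwmwpywbswm" (len 11), cursors c1@2 c2@4 c3@7, authorship .1.2..3....
After op 4 (delete): buffer="mmpybswm" (len 8), cursors c1@1 c2@2 c3@4, authorship ........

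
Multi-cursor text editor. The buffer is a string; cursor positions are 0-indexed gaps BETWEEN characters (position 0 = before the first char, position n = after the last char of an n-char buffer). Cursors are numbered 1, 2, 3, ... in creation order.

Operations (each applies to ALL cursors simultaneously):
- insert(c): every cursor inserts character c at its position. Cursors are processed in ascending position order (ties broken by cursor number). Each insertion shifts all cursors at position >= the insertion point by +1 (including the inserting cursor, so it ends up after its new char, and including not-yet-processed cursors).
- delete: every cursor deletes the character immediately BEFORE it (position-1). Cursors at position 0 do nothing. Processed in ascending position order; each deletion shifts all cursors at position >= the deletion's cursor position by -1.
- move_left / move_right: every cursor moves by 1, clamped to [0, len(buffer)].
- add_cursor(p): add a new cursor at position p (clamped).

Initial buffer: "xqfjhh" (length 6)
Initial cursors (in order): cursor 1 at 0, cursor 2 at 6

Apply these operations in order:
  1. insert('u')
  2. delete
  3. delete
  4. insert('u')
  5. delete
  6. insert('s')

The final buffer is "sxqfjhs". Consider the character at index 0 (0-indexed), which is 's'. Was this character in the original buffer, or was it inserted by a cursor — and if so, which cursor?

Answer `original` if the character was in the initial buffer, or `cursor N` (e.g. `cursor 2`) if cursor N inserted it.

Answer: cursor 1

Derivation:
After op 1 (insert('u')): buffer="uxqfjhhu" (len 8), cursors c1@1 c2@8, authorship 1......2
After op 2 (delete): buffer="xqfjhh" (len 6), cursors c1@0 c2@6, authorship ......
After op 3 (delete): buffer="xqfjh" (len 5), cursors c1@0 c2@5, authorship .....
After op 4 (insert('u')): buffer="uxqfjhu" (len 7), cursors c1@1 c2@7, authorship 1.....2
After op 5 (delete): buffer="xqfjh" (len 5), cursors c1@0 c2@5, authorship .....
After op 6 (insert('s')): buffer="sxqfjhs" (len 7), cursors c1@1 c2@7, authorship 1.....2
Authorship (.=original, N=cursor N): 1 . . . . . 2
Index 0: author = 1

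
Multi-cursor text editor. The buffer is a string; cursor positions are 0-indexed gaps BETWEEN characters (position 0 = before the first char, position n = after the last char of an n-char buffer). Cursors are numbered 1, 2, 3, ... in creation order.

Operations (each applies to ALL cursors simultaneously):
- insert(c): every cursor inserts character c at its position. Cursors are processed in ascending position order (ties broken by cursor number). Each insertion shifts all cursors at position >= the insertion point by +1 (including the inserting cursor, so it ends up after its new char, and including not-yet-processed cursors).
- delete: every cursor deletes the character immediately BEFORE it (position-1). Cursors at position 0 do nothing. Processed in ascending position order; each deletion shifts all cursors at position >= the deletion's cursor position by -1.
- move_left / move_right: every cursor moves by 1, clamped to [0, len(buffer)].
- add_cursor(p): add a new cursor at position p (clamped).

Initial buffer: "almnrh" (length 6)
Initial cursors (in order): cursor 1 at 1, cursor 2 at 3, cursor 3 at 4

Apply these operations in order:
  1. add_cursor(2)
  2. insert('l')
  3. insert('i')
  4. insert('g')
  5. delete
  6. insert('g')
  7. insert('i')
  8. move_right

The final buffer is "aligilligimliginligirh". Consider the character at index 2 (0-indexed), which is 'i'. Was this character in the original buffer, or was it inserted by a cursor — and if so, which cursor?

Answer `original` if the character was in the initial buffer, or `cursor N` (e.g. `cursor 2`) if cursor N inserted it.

Answer: cursor 1

Derivation:
After op 1 (add_cursor(2)): buffer="almnrh" (len 6), cursors c1@1 c4@2 c2@3 c3@4, authorship ......
After op 2 (insert('l')): buffer="alllmlnlrh" (len 10), cursors c1@2 c4@4 c2@6 c3@8, authorship .1.4.2.3..
After op 3 (insert('i')): buffer="alillimlinlirh" (len 14), cursors c1@3 c4@6 c2@9 c3@12, authorship .11.44.22.33..
After op 4 (insert('g')): buffer="aliglligmlignligrh" (len 18), cursors c1@4 c4@8 c2@12 c3@16, authorship .111.444.222.333..
After op 5 (delete): buffer="alillimlinlirh" (len 14), cursors c1@3 c4@6 c2@9 c3@12, authorship .11.44.22.33..
After op 6 (insert('g')): buffer="aliglligmlignligrh" (len 18), cursors c1@4 c4@8 c2@12 c3@16, authorship .111.444.222.333..
After op 7 (insert('i')): buffer="aligilligimliginligirh" (len 22), cursors c1@5 c4@10 c2@15 c3@20, authorship .1111.4444.2222.3333..
After op 8 (move_right): buffer="aligilligimliginligirh" (len 22), cursors c1@6 c4@11 c2@16 c3@21, authorship .1111.4444.2222.3333..
Authorship (.=original, N=cursor N): . 1 1 1 1 . 4 4 4 4 . 2 2 2 2 . 3 3 3 3 . .
Index 2: author = 1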